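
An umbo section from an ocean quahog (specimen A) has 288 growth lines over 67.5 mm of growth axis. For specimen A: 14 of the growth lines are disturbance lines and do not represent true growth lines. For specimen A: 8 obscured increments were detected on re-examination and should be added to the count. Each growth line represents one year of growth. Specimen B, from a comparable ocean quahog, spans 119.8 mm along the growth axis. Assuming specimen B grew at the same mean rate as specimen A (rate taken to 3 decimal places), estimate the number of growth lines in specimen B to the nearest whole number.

Specimen A: true growth line count = 288 − 14 + 8 = 282.
A: Extension rate ≈ 67.5 / 282 = 0.239 mm per year.
B spans 119.8 / 0.239 = 501.26 years ≈ 501 growth lines.

501 growth lines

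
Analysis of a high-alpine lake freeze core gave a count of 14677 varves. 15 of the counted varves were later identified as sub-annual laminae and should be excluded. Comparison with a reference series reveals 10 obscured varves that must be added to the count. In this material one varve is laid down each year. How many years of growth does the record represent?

14672 yr

After corrections the count is 14677 − 15 + 10 = 14672 varves.
One varve per year makes the duration 14672 years.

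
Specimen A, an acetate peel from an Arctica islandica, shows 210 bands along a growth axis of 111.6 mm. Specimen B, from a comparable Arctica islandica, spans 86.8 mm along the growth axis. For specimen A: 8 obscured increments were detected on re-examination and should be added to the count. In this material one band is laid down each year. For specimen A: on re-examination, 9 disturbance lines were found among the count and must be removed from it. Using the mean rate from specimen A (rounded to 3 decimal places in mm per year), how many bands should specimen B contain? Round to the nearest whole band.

Specimen A: correcting the raw count gives 210 − 9 + 8 = 209 true bands.
A: 111.6 mm over 209 years gives 111.6 / 209 ≈ 0.534 mm per year.
For B, 86.8 / 0.534 = 162.55 years ≈ 163 bands.

163 bands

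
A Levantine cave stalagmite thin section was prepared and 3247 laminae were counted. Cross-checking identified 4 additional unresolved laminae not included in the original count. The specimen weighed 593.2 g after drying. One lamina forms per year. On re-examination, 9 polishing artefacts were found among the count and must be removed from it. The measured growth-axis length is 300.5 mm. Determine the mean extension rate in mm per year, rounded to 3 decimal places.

0.093 mm per year

After corrections the count is 3247 − 9 + 4 = 3242 laminae.
Extension rate ≈ 300.5 / 3242 = 0.093 mm per year.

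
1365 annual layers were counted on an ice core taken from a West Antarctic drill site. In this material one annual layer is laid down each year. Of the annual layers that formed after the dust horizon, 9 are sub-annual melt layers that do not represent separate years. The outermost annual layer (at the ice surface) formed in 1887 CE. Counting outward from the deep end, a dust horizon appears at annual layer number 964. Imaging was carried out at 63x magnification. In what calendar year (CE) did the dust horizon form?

1365 − 964 = 401 annual layers lie beyond the dust horizon toward the ice surface.
Excluding 9 false annual layers: 401 − 9 = 392.
1887 − 392 = 1495 CE.

1495 CE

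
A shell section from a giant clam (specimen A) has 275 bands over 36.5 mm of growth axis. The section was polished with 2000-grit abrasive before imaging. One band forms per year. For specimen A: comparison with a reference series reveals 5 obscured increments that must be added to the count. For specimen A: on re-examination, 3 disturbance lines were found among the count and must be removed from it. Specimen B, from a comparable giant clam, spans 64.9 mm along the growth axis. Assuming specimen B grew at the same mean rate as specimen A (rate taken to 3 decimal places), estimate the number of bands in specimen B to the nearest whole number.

Specimen A: correcting the raw count gives 275 − 3 + 5 = 277 true bands.
A: Extension rate ≈ 36.5 / 277 = 0.132 mm/year.
B spans 64.9 / 0.132 = 491.67 years ≈ 492 bands.

492 bands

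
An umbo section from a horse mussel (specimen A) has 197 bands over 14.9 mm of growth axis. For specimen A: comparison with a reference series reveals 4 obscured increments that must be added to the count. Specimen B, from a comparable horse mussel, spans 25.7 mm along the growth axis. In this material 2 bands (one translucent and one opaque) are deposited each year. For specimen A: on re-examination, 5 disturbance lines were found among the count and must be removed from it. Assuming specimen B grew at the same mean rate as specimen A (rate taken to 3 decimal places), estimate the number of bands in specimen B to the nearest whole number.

338 bands

Specimen A: adjusted count: 197 − 5 + 4 = 196 bands.
Specimen A: dividing by 2 bands per year: 196 / 2 = 98 years.
A: Mean rate = 14.9 mm / 98 years ≈ 0.152 mm per year.
B spans 25.7 / 0.152 = 169.08 years; at 2 bands per year that is 169.08 × 2 ≈ 338 bands.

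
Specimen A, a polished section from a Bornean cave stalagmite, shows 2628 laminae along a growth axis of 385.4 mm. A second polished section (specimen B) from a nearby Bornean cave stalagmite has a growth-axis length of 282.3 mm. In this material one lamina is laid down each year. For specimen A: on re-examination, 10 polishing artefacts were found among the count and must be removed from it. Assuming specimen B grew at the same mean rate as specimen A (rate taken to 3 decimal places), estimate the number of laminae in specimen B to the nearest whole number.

1920 laminae

Specimen A: adjusted count: 2628 − 10 = 2618 laminae.
A: Mean rate = 385.4 mm / 2618 years ≈ 0.147 mm/yr.
B spans 282.3 / 0.147 = 1920.41 years ≈ 1920 laminae.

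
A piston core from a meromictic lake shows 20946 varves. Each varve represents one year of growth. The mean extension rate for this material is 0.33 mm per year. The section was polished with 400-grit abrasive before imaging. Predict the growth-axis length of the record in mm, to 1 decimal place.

The record spans 20946 years at 0.33 mm per year.
20946 years at 0.33 mm/year gives 0.33 × 20946 = 6912.2 mm.

6912.2 mm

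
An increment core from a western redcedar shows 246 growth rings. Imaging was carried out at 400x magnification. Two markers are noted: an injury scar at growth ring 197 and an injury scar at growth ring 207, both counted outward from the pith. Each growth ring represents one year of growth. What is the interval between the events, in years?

10 years

Separation: 207 − 197 = 10 growth rings.
At one growth ring per year, 10 years elapsed between them.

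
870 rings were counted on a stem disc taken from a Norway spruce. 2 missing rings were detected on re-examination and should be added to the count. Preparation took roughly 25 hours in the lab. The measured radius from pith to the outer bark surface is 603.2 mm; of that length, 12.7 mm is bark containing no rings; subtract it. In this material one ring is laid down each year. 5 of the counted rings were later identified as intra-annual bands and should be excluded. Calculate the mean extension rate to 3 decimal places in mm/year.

0.681 mm/year

Adjusted count: 870 − 5 + 2 = 867 rings.
Net length = 603.2 − 12.7 = 590.5 mm.
Mean rate = 590.5 mm / 867 years ≈ 0.681 mm/year.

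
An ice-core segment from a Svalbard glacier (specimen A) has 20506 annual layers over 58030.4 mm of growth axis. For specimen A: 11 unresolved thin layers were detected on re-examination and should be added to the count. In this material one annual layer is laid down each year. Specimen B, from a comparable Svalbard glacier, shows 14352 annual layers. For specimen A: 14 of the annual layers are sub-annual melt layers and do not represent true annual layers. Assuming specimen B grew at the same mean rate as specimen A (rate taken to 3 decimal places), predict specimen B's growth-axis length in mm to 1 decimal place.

Specimen A: after corrections the count is 20506 − 14 + 11 = 20503 annual layers.
A: Extension rate ≈ 58030.4 / 20503 = 2.830 mm/yr.
For B, 2.830 mm/year × 14352 years = 40616.2 mm.

40616.2 mm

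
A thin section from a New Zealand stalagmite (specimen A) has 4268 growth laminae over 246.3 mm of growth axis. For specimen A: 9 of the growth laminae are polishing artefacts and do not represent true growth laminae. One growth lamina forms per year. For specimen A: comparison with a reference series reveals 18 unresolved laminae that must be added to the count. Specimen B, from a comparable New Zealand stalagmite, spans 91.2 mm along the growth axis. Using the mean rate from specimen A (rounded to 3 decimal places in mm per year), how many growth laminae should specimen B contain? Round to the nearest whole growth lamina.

Specimen A: correcting the raw count gives 4268 − 9 + 18 = 4277 true growth laminae.
A: Extension rate ≈ 246.3 / 4277 = 0.058 mm/year.
Specimen B: 91.2 mm / 0.058 mm per year = 1572.41 years ≈ 1572 growth laminae.

1572 growth laminae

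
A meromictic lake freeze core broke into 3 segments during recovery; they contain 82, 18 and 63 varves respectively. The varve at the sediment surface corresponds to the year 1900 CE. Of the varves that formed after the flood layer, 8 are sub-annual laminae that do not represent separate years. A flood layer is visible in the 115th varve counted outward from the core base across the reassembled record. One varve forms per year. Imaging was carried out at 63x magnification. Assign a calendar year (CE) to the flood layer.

Total varves = 82 + 18 + 63 = 163.
163 − 115 = 48 varves lie beyond the flood layer toward the sediment surface.
Removing the 8 false varves leaves 48 − 8 = 40 true varves beyond the flood layer.
The varve at the sediment surface is 1900 CE, so the flood layer dates to 1900 − 40 = 1860 CE.

1860 CE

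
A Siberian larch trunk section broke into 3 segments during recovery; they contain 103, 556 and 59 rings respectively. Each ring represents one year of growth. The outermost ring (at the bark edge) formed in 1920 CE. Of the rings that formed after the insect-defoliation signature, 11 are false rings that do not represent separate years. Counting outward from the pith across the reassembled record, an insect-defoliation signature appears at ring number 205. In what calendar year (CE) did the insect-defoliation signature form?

Total rings = 103 + 556 + 59 = 718.
718 − 205 = 513 rings lie beyond the insect-defoliation signature toward the bark edge.
Excluding 11 false rings: 513 − 11 = 502.
The ring at the bark edge is 1920 CE, so the insect-defoliation signature dates to 1920 − 502 = 1418 CE.

1418 CE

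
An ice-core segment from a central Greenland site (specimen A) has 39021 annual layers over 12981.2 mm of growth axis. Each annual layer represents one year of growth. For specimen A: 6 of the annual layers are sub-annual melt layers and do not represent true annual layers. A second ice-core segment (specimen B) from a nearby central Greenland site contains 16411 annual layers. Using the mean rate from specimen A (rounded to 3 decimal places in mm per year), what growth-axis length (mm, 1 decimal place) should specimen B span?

5464.9 mm

Specimen A: true annual layer count = 39021 − 6 = 39015.
A: Mean rate = 12981.2 mm / 39015 years ≈ 0.333 mm/year.
Length of B = 0.333 × 16411 = 5464.9 mm.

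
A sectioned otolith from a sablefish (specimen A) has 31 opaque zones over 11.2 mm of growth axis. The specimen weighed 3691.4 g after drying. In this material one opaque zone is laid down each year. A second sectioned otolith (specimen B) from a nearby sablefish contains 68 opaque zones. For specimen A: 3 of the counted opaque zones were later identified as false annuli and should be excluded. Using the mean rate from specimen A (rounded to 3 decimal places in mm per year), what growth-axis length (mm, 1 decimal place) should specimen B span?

27.2 mm

Specimen A: true opaque zone count = 31 − 3 = 28.
A: 11.2 mm over 28 years gives 11.2 / 28 ≈ 0.400 mm/year.
For B, 0.400 mm/year × 68 years = 27.2 mm.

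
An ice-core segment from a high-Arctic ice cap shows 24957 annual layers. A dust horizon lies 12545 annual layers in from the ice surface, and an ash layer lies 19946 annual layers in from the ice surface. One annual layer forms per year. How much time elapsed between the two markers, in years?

7401 yr

The two markers are separated by 19946 − 12545 = 7401 annual layers.
That is 7401 years at one annual layer per year.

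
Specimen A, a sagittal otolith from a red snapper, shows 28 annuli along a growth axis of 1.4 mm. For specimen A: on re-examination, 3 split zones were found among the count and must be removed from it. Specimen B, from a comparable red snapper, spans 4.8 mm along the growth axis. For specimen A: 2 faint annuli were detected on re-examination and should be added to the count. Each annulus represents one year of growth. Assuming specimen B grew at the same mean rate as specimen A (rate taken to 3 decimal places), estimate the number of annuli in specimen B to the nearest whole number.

Specimen A: adjusted count: 28 − 3 + 2 = 27 annuli.
A: 1.4 mm over 27 years gives 1.4 / 27 ≈ 0.052 mm/year.
B spans 4.8 / 0.052 = 92.31 years ≈ 92 annuli.

92 annuli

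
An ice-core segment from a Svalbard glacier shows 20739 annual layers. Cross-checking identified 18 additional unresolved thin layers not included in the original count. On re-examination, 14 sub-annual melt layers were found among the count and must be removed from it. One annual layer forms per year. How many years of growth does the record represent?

True annual layer count = 20739 − 14 + 18 = 20743.
With a one-to-one annual layer periodicity this is 20743 years.

20743 yr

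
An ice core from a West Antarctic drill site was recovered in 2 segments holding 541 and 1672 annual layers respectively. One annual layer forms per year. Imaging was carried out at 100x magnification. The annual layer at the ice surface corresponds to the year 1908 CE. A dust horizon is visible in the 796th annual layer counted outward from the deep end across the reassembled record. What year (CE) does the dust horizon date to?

491 CE

Total annual layers = 541 + 1672 = 2213.
2213 − 796 = 1417 annual layers lie beyond the dust horizon toward the ice surface.
Counting back 1417 years from 1908 CE places the dust horizon in 1908 − 1417 = 491 CE.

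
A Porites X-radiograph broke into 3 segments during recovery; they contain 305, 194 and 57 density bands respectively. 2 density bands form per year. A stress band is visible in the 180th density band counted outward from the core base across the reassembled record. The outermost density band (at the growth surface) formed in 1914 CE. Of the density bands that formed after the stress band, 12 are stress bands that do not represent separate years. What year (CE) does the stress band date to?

Total density bands = 305 + 194 + 57 = 556.
Between density band 180 and the growth surface there are 556 − 180 = 376 density bands.
376 − 12 false = 364 true density bands after the stress band.
364 density bands at 2 per year is 364 / 2 = 182 years.
Counting back 182 years from 1914 CE places the stress band in 1914 − 182 = 1732 CE.

1732 CE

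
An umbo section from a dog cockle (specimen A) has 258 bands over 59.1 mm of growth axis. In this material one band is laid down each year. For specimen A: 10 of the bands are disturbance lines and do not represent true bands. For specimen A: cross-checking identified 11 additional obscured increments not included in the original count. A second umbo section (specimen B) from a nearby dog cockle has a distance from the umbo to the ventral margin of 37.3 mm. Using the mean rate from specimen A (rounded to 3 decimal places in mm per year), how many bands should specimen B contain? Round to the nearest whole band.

Specimen A: after corrections the count is 258 − 10 + 11 = 259 bands.
A: 59.1 mm over 259 years gives 59.1 / 259 ≈ 0.228 mm/year.
For B, 37.3 / 0.228 = 163.60 years ≈ 164 bands.

164 bands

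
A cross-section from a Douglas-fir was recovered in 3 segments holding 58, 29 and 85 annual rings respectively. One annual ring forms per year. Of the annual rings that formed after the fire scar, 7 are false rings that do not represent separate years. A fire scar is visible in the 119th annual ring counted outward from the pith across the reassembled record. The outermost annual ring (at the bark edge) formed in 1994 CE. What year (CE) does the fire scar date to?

Total annual rings = 58 + 29 + 85 = 172.
The fire scar sits at annual ring 119 from the pith, so 172 − 119 = 53 annual rings formed after it.
Excluding 7 false annual rings: 53 − 7 = 46.
1994 − 46 = 1948 CE.

1948 CE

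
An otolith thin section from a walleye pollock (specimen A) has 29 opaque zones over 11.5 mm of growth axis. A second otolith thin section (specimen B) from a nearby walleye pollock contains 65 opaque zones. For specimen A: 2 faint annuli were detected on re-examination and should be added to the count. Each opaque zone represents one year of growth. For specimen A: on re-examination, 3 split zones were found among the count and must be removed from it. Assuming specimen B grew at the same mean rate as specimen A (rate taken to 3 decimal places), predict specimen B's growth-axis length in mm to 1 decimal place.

26.7 mm

Specimen A: after corrections the count is 29 − 3 + 2 = 28 opaque zones.
A: Extension rate ≈ 11.5 / 28 = 0.411 mm/yr.
Length of B = 0.411 × 65 = 26.7 mm.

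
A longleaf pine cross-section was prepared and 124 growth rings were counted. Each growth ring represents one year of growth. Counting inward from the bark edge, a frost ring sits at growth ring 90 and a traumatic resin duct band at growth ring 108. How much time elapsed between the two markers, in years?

18 years

The two markers are separated by 108 − 90 = 18 growth rings.
That is 18 years at one growth ring per year.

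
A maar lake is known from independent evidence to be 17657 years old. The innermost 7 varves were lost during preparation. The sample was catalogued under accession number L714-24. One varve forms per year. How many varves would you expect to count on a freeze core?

At one varve per year, 17657 years correspond to 17657 varves.
Subtracting the 7 varves not captured gives 17657 − 7 = 17650 varves in the record.

17650 varves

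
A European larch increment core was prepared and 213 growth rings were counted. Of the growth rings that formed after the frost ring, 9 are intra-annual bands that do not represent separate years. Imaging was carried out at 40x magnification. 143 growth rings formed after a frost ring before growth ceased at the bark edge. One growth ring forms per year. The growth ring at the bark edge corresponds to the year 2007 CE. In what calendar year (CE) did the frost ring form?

1873 CE

There are 143 growth rings younger than the frost ring.
Removing the 9 false growth rings leaves 143 − 9 = 134 true growth rings beyond the frost ring.
2007 − 134 = 1873 CE.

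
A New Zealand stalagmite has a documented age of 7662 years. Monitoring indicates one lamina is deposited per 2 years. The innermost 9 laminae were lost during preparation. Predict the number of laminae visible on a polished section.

3822 laminae

One lamina every 2 years means 7662 / 2 = 3831 laminae.
3831 − 9 missed = 3822 laminae expected in the prepared section.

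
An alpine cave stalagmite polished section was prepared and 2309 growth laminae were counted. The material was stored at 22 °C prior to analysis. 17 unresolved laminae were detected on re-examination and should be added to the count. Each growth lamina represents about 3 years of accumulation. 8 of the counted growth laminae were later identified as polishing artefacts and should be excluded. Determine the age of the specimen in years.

6954 years

After corrections the count is 2309 − 8 + 17 = 2318 growth laminae.
At 3 years per growth lamina, 2318 × 3 = 6954 years.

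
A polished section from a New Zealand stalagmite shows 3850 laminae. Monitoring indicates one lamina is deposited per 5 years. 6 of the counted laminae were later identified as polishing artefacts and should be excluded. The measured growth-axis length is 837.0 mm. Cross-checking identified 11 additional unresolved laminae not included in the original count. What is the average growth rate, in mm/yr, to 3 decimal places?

0.043 mm/yr

After corrections the count is 3850 − 6 + 11 = 3855 laminae.
At 5 years per lamina, 3855 × 5 = 19275 years.
837.0 mm over 19275 years gives 837.0 / 19275 ≈ 0.043 mm/yr.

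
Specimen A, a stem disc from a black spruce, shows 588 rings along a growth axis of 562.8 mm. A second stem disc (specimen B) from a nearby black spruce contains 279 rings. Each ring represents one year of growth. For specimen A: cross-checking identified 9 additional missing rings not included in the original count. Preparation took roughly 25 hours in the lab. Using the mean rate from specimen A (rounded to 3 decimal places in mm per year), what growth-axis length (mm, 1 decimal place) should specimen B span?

263.1 mm

Specimen A: adjusted count: 588 + 9 = 597 rings.
A: Mean rate = 562.8 mm / 597 years ≈ 0.943 mm/year.
For B, 0.943 mm/year × 279 years = 263.1 mm.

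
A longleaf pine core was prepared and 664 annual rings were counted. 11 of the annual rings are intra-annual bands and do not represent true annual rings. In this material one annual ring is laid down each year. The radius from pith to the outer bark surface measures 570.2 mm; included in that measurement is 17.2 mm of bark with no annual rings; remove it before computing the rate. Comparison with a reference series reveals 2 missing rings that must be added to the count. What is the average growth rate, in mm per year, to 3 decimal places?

0.844 mm per year

Correcting the raw count gives 664 − 11 + 2 = 655 true annual rings.
Removing the 17.2 mm offcut leaves 570.2 − 17.2 = 553.0 mm.
Extension rate ≈ 553.0 / 655 = 0.844 mm per year.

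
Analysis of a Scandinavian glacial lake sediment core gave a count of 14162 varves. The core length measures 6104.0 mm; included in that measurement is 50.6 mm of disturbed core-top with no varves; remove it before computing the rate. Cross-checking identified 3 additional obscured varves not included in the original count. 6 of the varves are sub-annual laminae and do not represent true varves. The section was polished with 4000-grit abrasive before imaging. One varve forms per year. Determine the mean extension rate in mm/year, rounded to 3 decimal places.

After corrections the count is 14162 − 6 + 3 = 14159 varves.
Net length = 6104.0 − 50.6 = 6053.4 mm.
Mean rate = 6053.4 mm / 14159 years ≈ 0.428 mm/year.

0.428 mm/year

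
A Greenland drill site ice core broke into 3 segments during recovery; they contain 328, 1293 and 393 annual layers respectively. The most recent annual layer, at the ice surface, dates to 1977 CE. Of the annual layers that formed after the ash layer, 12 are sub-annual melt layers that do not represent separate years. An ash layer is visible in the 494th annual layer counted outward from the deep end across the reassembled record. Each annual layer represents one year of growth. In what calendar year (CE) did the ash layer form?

469 CE

Total annual layers = 328 + 1293 + 393 = 2014.
Between annual layer 494 and the ice surface there are 2014 − 494 = 1520 annual layers.
Excluding 12 false annual layers: 1520 − 12 = 1508.
Counting back 1508 years from 1977 CE places the ash layer in 1977 − 1508 = 469 CE.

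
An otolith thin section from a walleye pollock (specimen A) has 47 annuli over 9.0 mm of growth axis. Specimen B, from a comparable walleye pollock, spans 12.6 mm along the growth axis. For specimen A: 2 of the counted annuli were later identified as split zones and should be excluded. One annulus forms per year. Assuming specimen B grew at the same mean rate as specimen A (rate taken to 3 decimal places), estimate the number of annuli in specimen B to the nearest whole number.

Specimen A: correcting the raw count gives 47 − 2 = 45 true annuli.
A: Extension rate ≈ 9.0 / 45 = 0.200 mm/year.
Specimen B: 12.6 mm / 0.200 mm per year = 63.00 years ≈ 63 annuli.

63 annuli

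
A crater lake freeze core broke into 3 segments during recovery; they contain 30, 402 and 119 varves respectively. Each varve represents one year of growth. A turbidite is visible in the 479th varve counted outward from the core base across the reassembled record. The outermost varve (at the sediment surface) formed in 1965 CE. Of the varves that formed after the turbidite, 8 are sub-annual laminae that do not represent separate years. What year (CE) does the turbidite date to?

Total varves = 30 + 402 + 119 = 551.
Between varve 479 and the sediment surface there are 551 − 479 = 72 varves.
72 − 8 false = 64 true varves after the turbidite.
Counting back 64 years from 1965 CE places the turbidite in 1965 − 64 = 1901 CE.

1901 CE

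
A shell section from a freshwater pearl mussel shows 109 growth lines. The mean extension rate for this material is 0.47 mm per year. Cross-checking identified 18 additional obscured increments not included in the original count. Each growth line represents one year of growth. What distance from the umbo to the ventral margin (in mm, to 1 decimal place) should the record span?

After corrections the count is 109 + 18 = 127 growth lines.
Length ≈ 0.47 × 127 = 59.7 mm.

59.7 mm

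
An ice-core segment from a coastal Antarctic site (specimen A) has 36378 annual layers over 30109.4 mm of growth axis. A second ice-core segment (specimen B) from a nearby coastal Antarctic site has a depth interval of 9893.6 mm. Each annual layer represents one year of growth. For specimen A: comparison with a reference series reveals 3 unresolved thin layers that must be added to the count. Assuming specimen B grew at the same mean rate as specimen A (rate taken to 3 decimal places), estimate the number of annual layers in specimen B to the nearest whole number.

11949 annual layers

Specimen A: adjusted count: 36378 + 3 = 36381 annual layers.
A: Extension rate ≈ 30109.4 / 36381 = 0.828 mm/yr.
Specimen B: 9893.6 mm / 0.828 mm per year = 11948.79 years ≈ 11949 annual layers.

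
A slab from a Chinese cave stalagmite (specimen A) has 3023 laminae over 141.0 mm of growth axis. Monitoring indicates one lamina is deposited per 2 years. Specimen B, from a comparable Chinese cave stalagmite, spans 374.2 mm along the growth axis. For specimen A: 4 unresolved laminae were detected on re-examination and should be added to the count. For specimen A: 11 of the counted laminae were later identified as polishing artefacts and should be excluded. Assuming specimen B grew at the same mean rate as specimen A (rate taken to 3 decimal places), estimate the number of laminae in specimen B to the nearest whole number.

Specimen A: correcting the raw count gives 3023 − 11 + 4 = 3016 true laminae.
Specimen A: at 2 years per lamina, 3016 × 2 = 6032 years.
A: 141.0 mm over 6032 years gives 141.0 / 6032 ≈ 0.023 mm/yr.
B spans 374.2 / 0.023 = 16269.57 years; at 2 years per lamina that is 16269.57 / 2 ≈ 8135 laminae.

8135 laminae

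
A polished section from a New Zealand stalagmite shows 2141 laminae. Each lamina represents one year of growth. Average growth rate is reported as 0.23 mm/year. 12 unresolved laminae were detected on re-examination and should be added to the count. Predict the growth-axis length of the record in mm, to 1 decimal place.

495.2 mm

Adjusted count: 2141 + 12 = 2153 laminae.
2153 years at 0.23 mm/year gives 0.23 × 2153 = 495.2 mm.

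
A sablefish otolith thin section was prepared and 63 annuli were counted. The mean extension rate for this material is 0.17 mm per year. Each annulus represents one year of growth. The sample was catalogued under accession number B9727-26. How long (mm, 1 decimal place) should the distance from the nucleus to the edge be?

63 years of growth are recorded.
63 years at 0.17 mm/year gives 0.17 × 63 = 10.7 mm.

10.7 mm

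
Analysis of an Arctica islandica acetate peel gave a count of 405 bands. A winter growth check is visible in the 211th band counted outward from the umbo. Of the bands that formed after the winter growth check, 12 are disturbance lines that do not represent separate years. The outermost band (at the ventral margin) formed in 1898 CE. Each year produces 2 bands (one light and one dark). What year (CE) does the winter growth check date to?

The winter growth check sits at band 211 from the umbo, so 405 − 211 = 194 bands formed after it.
194 − 12 false = 182 true bands after the winter growth check.
With 2 bands per year, 182 / 2 = 91 years.
Counting back 91 years from 1898 CE places the winter growth check in 1898 − 91 = 1807 CE.

1807 CE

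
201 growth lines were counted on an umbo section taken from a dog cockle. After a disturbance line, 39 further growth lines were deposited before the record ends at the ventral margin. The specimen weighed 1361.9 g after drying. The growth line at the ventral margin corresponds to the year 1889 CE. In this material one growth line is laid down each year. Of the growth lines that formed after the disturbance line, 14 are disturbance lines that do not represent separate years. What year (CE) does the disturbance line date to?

1864 CE

39 growth lines formed after the disturbance line.
Removing the 14 false growth lines leaves 39 − 14 = 25 true growth lines beyond the disturbance line.
Counting back 25 years from 1889 CE places the disturbance line in 1889 − 25 = 1864 CE.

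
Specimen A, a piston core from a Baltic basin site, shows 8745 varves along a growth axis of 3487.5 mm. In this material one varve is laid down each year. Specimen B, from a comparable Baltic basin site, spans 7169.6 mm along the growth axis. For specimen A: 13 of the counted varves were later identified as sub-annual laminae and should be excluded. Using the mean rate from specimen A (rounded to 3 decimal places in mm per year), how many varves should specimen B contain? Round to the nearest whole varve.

Specimen A: adjusted count: 8745 − 13 = 8732 varves.
A: Mean rate = 3487.5 mm / 8732 years ≈ 0.399 mm/year.
B spans 7169.6 / 0.399 = 17968.92 years ≈ 17969 varves.

17969 varves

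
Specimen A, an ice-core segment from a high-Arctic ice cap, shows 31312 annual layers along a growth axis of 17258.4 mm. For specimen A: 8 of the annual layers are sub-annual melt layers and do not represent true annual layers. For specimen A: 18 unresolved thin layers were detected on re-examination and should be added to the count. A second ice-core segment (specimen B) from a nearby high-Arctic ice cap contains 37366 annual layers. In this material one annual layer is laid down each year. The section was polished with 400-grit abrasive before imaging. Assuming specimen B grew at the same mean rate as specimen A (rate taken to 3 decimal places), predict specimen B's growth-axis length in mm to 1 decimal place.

20588.7 mm

Specimen A: true annual layer count = 31312 − 8 + 18 = 31322.
A: 17258.4 mm over 31322 years gives 17258.4 / 31322 ≈ 0.551 mm/yr.
For B, 0.551 mm/year × 37366 years = 20588.7 mm.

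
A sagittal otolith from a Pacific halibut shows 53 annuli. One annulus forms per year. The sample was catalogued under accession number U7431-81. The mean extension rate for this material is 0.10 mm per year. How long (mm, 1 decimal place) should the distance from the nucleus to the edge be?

53 years of growth are recorded.
53 years at 0.10 mm/year gives 0.10 × 53 = 5.3 mm.

5.3 mm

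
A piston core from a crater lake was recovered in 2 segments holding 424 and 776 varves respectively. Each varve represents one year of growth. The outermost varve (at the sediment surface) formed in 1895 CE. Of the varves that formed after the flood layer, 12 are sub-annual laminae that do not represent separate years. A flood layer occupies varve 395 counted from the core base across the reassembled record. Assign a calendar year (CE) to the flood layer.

Total varves = 424 + 776 = 1200.
Between varve 395 and the sediment surface there are 1200 − 395 = 805 varves.
Excluding 12 false varves: 805 − 12 = 793.
The varve at the sediment surface is 1895 CE, so the flood layer dates to 1895 − 793 = 1102 CE.

1102 CE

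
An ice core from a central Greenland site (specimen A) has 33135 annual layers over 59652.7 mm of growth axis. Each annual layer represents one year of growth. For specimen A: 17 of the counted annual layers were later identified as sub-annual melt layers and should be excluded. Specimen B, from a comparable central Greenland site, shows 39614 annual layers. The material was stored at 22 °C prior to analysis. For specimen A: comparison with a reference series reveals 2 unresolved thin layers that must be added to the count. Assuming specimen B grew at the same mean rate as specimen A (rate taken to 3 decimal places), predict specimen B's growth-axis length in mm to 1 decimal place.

71344.8 mm

Specimen A: after corrections the count is 33135 − 17 + 2 = 33120 annual layers.
A: Extension rate ≈ 59652.7 / 33120 = 1.801 mm per year.
B's length ≈ 1.801 × 39614 = 71344.8 mm.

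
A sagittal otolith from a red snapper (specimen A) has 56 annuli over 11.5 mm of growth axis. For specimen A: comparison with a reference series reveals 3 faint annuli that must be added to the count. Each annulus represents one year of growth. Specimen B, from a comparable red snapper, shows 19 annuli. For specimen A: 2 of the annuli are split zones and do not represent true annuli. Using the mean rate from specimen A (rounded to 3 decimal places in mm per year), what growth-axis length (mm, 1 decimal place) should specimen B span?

Specimen A: after corrections the count is 56 − 2 + 3 = 57 annuli.
A: 11.5 mm over 57 years gives 11.5 / 57 ≈ 0.202 mm/year.
Length of B = 0.202 × 19 = 3.8 mm.

3.8 mm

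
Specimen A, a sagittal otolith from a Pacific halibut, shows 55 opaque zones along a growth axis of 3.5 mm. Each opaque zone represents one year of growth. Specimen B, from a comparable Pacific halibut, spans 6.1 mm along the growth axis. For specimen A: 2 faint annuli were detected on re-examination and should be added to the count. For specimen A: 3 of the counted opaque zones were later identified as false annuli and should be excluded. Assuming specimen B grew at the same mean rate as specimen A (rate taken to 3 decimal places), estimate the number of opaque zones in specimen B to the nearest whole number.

Specimen A: adjusted count: 55 − 3 + 2 = 54 opaque zones.
A: 3.5 mm over 54 years gives 3.5 / 54 ≈ 0.065 mm/year.
For B, 6.1 / 0.065 = 93.85 years ≈ 94 opaque zones.

94 opaque zones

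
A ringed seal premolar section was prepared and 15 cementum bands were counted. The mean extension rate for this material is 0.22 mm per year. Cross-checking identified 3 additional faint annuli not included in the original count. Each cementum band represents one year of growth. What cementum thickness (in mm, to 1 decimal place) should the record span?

4.0 mm

Correcting the raw count gives 15 + 3 = 18 true cementum bands.
18 years at 0.22 mm/year gives 0.22 × 18 = 4.0 mm.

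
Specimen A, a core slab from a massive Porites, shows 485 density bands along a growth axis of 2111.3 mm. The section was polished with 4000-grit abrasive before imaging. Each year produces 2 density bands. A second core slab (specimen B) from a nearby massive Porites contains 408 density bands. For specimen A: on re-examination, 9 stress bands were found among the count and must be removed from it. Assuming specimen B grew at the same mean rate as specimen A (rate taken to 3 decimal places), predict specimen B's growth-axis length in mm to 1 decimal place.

1809.7 mm

Specimen A: adjusted count: 485 − 9 = 476 density bands.
Specimen A: with 2 density bands per year, 476 / 2 = 238 years.
A: Mean rate = 2111.3 mm / 238 years ≈ 8.871 mm/year.
Specimen B: 408 density bands at 2 per year is 408 / 2 = 204 years. Length of B = 8.871 × 204 = 1809.7 mm.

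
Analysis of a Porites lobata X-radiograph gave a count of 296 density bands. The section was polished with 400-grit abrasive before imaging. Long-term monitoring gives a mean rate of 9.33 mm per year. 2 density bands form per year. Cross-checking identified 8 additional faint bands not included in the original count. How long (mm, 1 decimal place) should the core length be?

After corrections the count is 296 + 8 = 304 density bands.
304 density bands at 2 per year is 304 / 2 = 152 years.
Length ≈ 9.33 × 152 = 1418.2 mm.

1418.2 mm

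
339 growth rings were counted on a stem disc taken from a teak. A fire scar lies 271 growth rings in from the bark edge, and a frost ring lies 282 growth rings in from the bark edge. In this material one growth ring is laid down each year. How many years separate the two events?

282 − 271 = 11 growth rings lie between the two events.
One growth ring per year makes the interval 11 years.

11 years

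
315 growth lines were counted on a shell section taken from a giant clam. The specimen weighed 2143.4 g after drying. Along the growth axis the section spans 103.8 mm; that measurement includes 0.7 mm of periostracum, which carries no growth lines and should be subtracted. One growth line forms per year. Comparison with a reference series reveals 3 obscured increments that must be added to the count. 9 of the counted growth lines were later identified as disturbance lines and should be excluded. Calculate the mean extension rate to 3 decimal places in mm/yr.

0.334 mm/yr

Adjusted count: 315 − 9 + 3 = 309 growth lines.
Removing the 0.7 mm offcut leaves 103.8 − 0.7 = 103.1 mm.
Extension rate ≈ 103.1 / 309 = 0.334 mm/yr.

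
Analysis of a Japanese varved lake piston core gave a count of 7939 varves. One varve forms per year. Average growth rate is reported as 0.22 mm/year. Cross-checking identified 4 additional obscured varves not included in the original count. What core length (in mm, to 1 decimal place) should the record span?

Correcting the raw count gives 7939 + 4 = 7943 true varves.
7943 years at 0.22 mm/year gives 0.22 × 7943 = 1747.5 mm.

1747.5 mm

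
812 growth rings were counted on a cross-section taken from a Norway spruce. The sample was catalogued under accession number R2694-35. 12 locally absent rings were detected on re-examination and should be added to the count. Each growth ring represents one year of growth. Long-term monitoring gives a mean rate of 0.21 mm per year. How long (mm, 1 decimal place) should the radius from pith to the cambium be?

After corrections the count is 812 + 12 = 824 growth rings.
824 years at 0.21 mm/year gives 0.21 × 824 = 173.0 mm.

173.0 mm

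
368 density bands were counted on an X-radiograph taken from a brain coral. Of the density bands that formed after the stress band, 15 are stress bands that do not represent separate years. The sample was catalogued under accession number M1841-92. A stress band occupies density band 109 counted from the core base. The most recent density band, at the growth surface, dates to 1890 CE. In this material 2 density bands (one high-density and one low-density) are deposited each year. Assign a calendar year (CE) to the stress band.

1768 CE

Between density band 109 and the growth surface there are 368 − 109 = 259 density bands.
Removing the 15 false density bands leaves 259 − 15 = 244 true density bands beyond the stress band.
244 density bands at 2 per year is 244 / 2 = 122 years.
1890 − 122 = 1768 CE.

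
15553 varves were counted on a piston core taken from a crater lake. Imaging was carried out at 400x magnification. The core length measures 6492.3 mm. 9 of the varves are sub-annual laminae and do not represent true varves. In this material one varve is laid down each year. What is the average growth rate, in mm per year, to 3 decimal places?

0.418 mm per year

Adjusted count: 15553 − 9 = 15544 varves.
6492.3 mm over 15544 years gives 6492.3 / 15544 ≈ 0.418 mm per year.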